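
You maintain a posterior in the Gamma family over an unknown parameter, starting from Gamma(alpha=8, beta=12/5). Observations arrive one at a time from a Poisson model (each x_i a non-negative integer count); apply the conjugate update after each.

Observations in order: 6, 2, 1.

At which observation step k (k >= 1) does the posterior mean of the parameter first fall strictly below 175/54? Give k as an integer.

obs 1: x=6 → posterior Gamma(14, 17/5)
obs 2: x=2 → posterior Gamma(16, 22/5)
obs 3: x=1 → posterior Gamma(17, 27/5)

k = 3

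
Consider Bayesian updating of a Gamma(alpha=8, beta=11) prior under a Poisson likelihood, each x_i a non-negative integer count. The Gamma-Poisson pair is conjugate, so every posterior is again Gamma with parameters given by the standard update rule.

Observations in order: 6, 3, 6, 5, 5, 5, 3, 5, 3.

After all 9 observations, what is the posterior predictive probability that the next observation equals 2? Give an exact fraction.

140737488355328000000000000000000000000000000000000000000000000000/553334757878879582737052775277126571380323952676223139068787410429

obs 1: x=6 → posterior Gamma(14, 12)
obs 2: x=3 → posterior Gamma(17, 13)
obs 3: x=6 → posterior Gamma(23, 14)
obs 4: x=5 → posterior Gamma(28, 15)
obs 5: x=5 → posterior Gamma(33, 16)
obs 6: x=5 → posterior Gamma(38, 17)
obs 7: x=3 → posterior Gamma(41, 18)
obs 8: x=5 → posterior Gamma(46, 19)
obs 9: x=3 → posterior Gamma(49, 20)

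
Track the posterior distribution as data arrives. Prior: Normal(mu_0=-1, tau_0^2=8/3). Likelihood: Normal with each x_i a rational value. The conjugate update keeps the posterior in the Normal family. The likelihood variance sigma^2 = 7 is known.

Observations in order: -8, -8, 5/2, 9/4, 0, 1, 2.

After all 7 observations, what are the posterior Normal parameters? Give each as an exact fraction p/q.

mu_0=-87/77, tau_0^2=8/11

obs 1: x=-8 → posterior Normal(-85/29, 56/29)
obs 2: x=-8 → posterior Normal(-149/37, 56/37)
obs 3: x=5/2 → posterior Normal(-43/15, 56/45)
obs 4: x=9/4 → posterior Normal(-111/53, 56/53)
obs 5: x=0 → posterior Normal(-111/61, 56/61)
obs 6: x=1 → posterior Normal(-103/69, 56/69)
obs 7: x=2 → posterior Normal(-87/77, 8/11)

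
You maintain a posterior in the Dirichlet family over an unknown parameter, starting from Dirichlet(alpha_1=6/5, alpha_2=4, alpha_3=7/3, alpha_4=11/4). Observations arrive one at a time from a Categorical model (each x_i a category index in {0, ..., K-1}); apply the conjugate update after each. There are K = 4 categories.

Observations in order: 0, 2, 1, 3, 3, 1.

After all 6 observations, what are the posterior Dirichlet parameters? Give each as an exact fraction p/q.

alpha_1=11/5, alpha_2=6, alpha_3=10/3, alpha_4=19/4

obs 1: x=0 → posterior Dirichlet(11/5, 4, 7/3, 11/4)
obs 2: x=2 → posterior Dirichlet(11/5, 4, 10/3, 11/4)
obs 3: x=1 → posterior Dirichlet(11/5, 5, 10/3, 11/4)
obs 4: x=3 → posterior Dirichlet(11/5, 5, 10/3, 15/4)
obs 5: x=3 → posterior Dirichlet(11/5, 5, 10/3, 19/4)
obs 6: x=1 → posterior Dirichlet(11/5, 6, 10/3, 19/4)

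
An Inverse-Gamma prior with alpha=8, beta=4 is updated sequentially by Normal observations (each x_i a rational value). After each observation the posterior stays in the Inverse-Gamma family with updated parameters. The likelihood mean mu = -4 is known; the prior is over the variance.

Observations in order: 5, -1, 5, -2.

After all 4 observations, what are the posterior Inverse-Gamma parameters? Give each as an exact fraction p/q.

alpha=10, beta=183/2

obs 1: x=5 → posterior Inverse-Gamma(17/2, 89/2)
obs 2: x=-1 → posterior Inverse-Gamma(9, 49)
obs 3: x=5 → posterior Inverse-Gamma(19/2, 179/2)
obs 4: x=-2 → posterior Inverse-Gamma(10, 183/2)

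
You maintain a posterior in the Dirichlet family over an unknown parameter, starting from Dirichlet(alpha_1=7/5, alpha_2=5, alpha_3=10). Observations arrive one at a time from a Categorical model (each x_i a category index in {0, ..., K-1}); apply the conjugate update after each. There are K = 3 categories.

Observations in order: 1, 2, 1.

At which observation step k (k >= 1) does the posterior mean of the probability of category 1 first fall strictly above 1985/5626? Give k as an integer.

k = 3

obs 1: x=1 → posterior Dirichlet(7/5, 6, 10)
obs 2: x=2 → posterior Dirichlet(7/5, 6, 11)
obs 3: x=1 → posterior Dirichlet(7/5, 7, 11)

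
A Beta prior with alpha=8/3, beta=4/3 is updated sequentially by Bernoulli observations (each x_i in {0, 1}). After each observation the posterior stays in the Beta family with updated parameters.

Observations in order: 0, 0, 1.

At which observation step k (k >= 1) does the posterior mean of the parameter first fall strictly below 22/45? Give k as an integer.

obs 1: x=0 → posterior Beta(8/3, 7/3)
obs 2: x=0 → posterior Beta(8/3, 10/3)
obs 3: x=1 → posterior Beta(11/3, 10/3)

k = 2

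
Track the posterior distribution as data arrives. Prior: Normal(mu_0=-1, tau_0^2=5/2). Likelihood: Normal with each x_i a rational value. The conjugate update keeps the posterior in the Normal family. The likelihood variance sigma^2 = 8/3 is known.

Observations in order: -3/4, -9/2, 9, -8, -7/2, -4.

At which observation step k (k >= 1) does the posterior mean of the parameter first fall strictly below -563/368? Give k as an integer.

obs 1: x=-3/4 → posterior Normal(-109/124, 40/31)
obs 2: x=-9/2 → posterior Normal(-379/184, 20/23)
obs 3: x=9 → posterior Normal(161/244, 40/61)
obs 4: x=-8 → posterior Normal(-319/304, 10/19)
obs 5: x=-7/2 → posterior Normal(-529/364, 40/91)
obs 6: x=-4 → posterior Normal(-769/424, 20/53)

k = 2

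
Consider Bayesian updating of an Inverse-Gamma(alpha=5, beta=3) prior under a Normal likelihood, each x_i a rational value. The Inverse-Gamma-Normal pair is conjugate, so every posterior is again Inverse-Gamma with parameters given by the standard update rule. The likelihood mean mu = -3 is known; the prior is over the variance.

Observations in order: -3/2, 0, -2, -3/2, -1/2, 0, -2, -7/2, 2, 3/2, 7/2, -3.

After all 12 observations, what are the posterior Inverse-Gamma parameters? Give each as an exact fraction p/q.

obs 1: x=-3/2 → posterior Inverse-Gamma(11/2, 33/8)
obs 2: x=0 → posterior Inverse-Gamma(6, 69/8)
obs 3: x=-2 → posterior Inverse-Gamma(13/2, 73/8)
obs 4: x=-3/2 → posterior Inverse-Gamma(7, 41/4)
obs 5: x=-1/2 → posterior Inverse-Gamma(15/2, 107/8)
obs 6: x=0 → posterior Inverse-Gamma(8, 143/8)
obs 7: x=-2 → posterior Inverse-Gamma(17/2, 147/8)
obs 8: x=-7/2 → posterior Inverse-Gamma(9, 37/2)
obs 9: x=2 → posterior Inverse-Gamma(19/2, 31)
obs 10: x=3/2 → posterior Inverse-Gamma(10, 329/8)
obs 11: x=7/2 → posterior Inverse-Gamma(21/2, 249/4)
obs 12: x=-3 → posterior Inverse-Gamma(11, 249/4)

alpha=11, beta=249/4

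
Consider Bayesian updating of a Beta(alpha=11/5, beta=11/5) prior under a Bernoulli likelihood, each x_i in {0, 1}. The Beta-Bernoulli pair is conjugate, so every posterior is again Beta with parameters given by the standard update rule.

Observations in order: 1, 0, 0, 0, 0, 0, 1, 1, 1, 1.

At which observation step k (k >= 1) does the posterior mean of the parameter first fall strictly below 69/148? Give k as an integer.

obs 1: x=1 → posterior Beta(16/5, 11/5)
obs 2: x=0 → posterior Beta(16/5, 16/5)
obs 3: x=0 → posterior Beta(16/5, 21/5)
obs 4: x=0 → posterior Beta(16/5, 26/5)
obs 5: x=0 → posterior Beta(16/5, 31/5)
obs 6: x=0 → posterior Beta(16/5, 36/5)
obs 7: x=1 → posterior Beta(21/5, 36/5)
obs 8: x=1 → posterior Beta(26/5, 36/5)
obs 9: x=1 → posterior Beta(31/5, 36/5)
obs 10: x=1 → posterior Beta(36/5, 36/5)

k = 3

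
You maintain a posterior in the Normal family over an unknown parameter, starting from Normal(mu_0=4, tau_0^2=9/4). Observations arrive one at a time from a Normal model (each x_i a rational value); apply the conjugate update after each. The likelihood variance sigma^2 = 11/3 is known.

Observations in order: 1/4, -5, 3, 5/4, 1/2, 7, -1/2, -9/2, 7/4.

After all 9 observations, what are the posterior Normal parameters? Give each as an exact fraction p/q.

mu_0=1109/1148, tau_0^2=99/287

obs 1: x=1/4 → posterior Normal(731/284, 99/71)
obs 2: x=-5 → posterior Normal(191/392, 99/98)
obs 3: x=3 → posterior Normal(103/100, 99/125)
obs 4: x=5/4 → posterior Normal(325/304, 99/152)
obs 5: x=1/2 → posterior Normal(176/179, 99/179)
obs 6: x=7 → posterior Normal(365/206, 99/206)
obs 7: x=-1/2 → posterior Normal(703/466, 99/233)
obs 8: x=-9/2 → posterior Normal(23/26, 99/260)
obs 9: x=7/4 → posterior Normal(1109/1148, 99/287)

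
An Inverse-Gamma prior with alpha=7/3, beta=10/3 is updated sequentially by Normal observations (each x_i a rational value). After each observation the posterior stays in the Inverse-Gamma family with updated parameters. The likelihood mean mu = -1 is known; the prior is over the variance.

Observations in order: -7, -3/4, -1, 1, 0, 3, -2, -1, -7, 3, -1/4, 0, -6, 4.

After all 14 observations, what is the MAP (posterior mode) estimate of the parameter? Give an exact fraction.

obs 1: x=-7 → posterior Inverse-Gamma(17/6, 64/3)
obs 2: x=-3/4 → posterior Inverse-Gamma(10/3, 2051/96)
obs 3: x=-1 → posterior Inverse-Gamma(23/6, 2051/96)
obs 4: x=1 → posterior Inverse-Gamma(13/3, 2243/96)
obs 5: x=0 → posterior Inverse-Gamma(29/6, 2291/96)
obs 6: x=3 → posterior Inverse-Gamma(16/3, 3059/96)
obs 7: x=-2 → posterior Inverse-Gamma(35/6, 3107/96)
obs 8: x=-1 → posterior Inverse-Gamma(19/3, 3107/96)
obs 9: x=-7 → posterior Inverse-Gamma(41/6, 4835/96)
obs 10: x=3 → posterior Inverse-Gamma(22/3, 5603/96)
obs 11: x=-1/4 → posterior Inverse-Gamma(47/6, 2815/48)
obs 12: x=0 → posterior Inverse-Gamma(25/3, 2839/48)
obs 13: x=-6 → posterior Inverse-Gamma(53/6, 3439/48)
obs 14: x=4 → posterior Inverse-Gamma(28/3, 4039/48)

4039/496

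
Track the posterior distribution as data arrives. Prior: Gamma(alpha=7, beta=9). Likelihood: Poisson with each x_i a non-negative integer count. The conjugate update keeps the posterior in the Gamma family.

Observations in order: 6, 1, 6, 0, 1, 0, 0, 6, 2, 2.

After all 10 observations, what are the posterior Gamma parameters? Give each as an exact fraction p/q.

alpha=31, beta=19

obs 1: x=6 → posterior Gamma(13, 10)
obs 2: x=1 → posterior Gamma(14, 11)
obs 3: x=6 → posterior Gamma(20, 12)
obs 4: x=0 → posterior Gamma(20, 13)
obs 5: x=1 → posterior Gamma(21, 14)
obs 6: x=0 → posterior Gamma(21, 15)
obs 7: x=0 → posterior Gamma(21, 16)
obs 8: x=6 → posterior Gamma(27, 17)
obs 9: x=2 → posterior Gamma(29, 18)
obs 10: x=2 → posterior Gamma(31, 19)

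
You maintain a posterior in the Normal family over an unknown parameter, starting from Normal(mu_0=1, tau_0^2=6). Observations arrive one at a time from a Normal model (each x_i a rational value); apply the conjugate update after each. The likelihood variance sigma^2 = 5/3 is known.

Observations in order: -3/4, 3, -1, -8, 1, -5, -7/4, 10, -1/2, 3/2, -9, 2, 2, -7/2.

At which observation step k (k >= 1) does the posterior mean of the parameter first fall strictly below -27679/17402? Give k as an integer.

obs 1: x=-3/4 → posterior Normal(-17/46, 30/23)
obs 2: x=3 → posterior Normal(91/82, 30/41)
obs 3: x=-1 → posterior Normal(55/118, 30/59)
obs 4: x=-8 → posterior Normal(-233/154, 30/77)
obs 5: x=1 → posterior Normal(-197/190, 6/19)
obs 6: x=-5 → posterior Normal(-377/226, 30/113)
obs 7: x=-7/4 → posterior Normal(-220/131, 30/131)
obs 8: x=10 → posterior Normal(-40/149, 30/149)
obs 9: x=-1/2 → posterior Normal(-49/167, 30/167)
obs 10: x=3/2 → posterior Normal(-22/185, 6/37)
obs 11: x=-9 → posterior Normal(-184/203, 30/203)
obs 12: x=2 → posterior Normal(-148/221, 30/221)
obs 13: x=2 → posterior Normal(-112/239, 30/239)
obs 14: x=-7/2 → posterior Normal(-175/257, 30/257)

k = 6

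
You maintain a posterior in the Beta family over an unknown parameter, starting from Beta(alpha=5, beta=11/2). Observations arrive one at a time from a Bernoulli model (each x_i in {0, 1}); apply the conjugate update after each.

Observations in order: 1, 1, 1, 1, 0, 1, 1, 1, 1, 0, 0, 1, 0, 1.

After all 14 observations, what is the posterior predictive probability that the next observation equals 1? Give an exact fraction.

obs 1: x=1 → posterior Beta(6, 11/2)
obs 2: x=1 → posterior Beta(7, 11/2)
obs 3: x=1 → posterior Beta(8, 11/2)
obs 4: x=1 → posterior Beta(9, 11/2)
obs 5: x=0 → posterior Beta(9, 13/2)
obs 6: x=1 → posterior Beta(10, 13/2)
obs 7: x=1 → posterior Beta(11, 13/2)
obs 8: x=1 → posterior Beta(12, 13/2)
obs 9: x=1 → posterior Beta(13, 13/2)
obs 10: x=0 → posterior Beta(13, 15/2)
obs 11: x=0 → posterior Beta(13, 17/2)
obs 12: x=1 → posterior Beta(14, 17/2)
obs 13: x=0 → posterior Beta(14, 19/2)
obs 14: x=1 → posterior Beta(15, 19/2)

30/49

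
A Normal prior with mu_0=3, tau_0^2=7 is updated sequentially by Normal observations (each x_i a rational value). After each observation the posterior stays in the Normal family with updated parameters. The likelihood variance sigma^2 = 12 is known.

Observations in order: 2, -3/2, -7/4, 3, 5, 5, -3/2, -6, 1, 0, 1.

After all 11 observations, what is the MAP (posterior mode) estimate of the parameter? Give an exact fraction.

obs 1: x=2 → posterior Normal(50/19, 84/19)
obs 2: x=-3/2 → posterior Normal(79/52, 42/13)
obs 3: x=-7/4 → posterior Normal(109/132, 28/11)
obs 4: x=3 → posterior Normal(193/160, 21/10)
obs 5: x=5 → posterior Normal(333/188, 84/47)
obs 6: x=5 → posterior Normal(473/216, 14/9)
obs 7: x=-3/2 → posterior Normal(431/244, 84/61)
obs 8: x=-6 → posterior Normal(263/272, 21/17)
obs 9: x=1 → posterior Normal(97/100, 28/25)
obs 10: x=0 → posterior Normal(291/328, 42/41)
obs 11: x=1 → posterior Normal(319/356, 84/89)

319/356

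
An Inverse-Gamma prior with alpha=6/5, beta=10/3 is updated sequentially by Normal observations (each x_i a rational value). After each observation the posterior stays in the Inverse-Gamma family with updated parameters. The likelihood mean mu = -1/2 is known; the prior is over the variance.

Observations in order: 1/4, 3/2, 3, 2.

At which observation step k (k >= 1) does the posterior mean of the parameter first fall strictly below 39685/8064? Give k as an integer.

obs 1: x=1/4 → posterior Inverse-Gamma(17/10, 347/96)
obs 2: x=3/2 → posterior Inverse-Gamma(11/5, 539/96)
obs 3: x=3 → posterior Inverse-Gamma(27/10, 1127/96)
obs 4: x=2 → posterior Inverse-Gamma(16/5, 1427/96)

k = 2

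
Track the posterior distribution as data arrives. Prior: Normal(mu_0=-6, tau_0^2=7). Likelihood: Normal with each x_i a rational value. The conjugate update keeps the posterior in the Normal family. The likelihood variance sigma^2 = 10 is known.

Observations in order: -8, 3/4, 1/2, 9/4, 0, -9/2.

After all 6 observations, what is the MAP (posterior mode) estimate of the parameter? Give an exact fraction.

obs 1: x=-8 → posterior Normal(-116/17, 70/17)
obs 2: x=3/4 → posterior Normal(-443/96, 35/12)
obs 3: x=1/2 → posterior Normal(-429/124, 70/31)
obs 4: x=9/4 → posterior Normal(-183/76, 35/19)
obs 5: x=0 → posterior Normal(-61/30, 14/9)
obs 6: x=-9/2 → posterior Normal(-123/52, 35/26)

-123/52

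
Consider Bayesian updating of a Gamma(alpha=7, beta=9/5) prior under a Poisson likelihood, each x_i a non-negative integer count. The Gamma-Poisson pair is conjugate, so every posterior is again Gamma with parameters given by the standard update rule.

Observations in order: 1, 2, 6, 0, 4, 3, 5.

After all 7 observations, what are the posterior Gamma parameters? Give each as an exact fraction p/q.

alpha=28, beta=44/5

obs 1: x=1 → posterior Gamma(8, 14/5)
obs 2: x=2 → posterior Gamma(10, 19/5)
obs 3: x=6 → posterior Gamma(16, 24/5)
obs 4: x=0 → posterior Gamma(16, 29/5)
obs 5: x=4 → posterior Gamma(20, 34/5)
obs 6: x=3 → posterior Gamma(23, 39/5)
obs 7: x=5 → posterior Gamma(28, 44/5)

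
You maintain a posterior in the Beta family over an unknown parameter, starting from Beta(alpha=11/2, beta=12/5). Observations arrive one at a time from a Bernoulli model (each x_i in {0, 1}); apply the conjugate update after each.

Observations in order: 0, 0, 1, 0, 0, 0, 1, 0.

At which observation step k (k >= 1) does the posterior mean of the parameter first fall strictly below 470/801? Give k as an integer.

k = 2

obs 1: x=0 → posterior Beta(11/2, 17/5)
obs 2: x=0 → posterior Beta(11/2, 22/5)
obs 3: x=1 → posterior Beta(13/2, 22/5)
obs 4: x=0 → posterior Beta(13/2, 27/5)
obs 5: x=0 → posterior Beta(13/2, 32/5)
obs 6: x=0 → posterior Beta(13/2, 37/5)
obs 7: x=1 → posterior Beta(15/2, 37/5)
obs 8: x=0 → posterior Beta(15/2, 42/5)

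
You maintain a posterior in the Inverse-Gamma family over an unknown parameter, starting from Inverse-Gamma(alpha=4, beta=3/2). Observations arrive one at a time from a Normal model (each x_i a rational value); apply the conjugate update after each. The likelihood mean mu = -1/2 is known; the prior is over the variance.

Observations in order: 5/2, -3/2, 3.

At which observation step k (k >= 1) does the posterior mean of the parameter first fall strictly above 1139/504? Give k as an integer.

obs 1: x=5/2 → posterior Inverse-Gamma(9/2, 6)
obs 2: x=-3/2 → posterior Inverse-Gamma(5, 13/2)
obs 3: x=3 → posterior Inverse-Gamma(11/2, 101/8)

k = 3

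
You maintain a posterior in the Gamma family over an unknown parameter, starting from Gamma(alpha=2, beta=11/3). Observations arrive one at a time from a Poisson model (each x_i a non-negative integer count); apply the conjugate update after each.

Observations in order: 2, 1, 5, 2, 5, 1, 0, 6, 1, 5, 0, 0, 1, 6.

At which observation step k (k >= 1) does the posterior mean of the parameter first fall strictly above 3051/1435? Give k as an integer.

obs 1: x=2 → posterior Gamma(4, 14/3)
obs 2: x=1 → posterior Gamma(5, 17/3)
obs 3: x=5 → posterior Gamma(10, 20/3)
obs 4: x=2 → posterior Gamma(12, 23/3)
obs 5: x=5 → posterior Gamma(17, 26/3)
obs 6: x=1 → posterior Gamma(18, 29/3)
obs 7: x=0 → posterior Gamma(18, 32/3)
obs 8: x=6 → posterior Gamma(24, 35/3)
obs 9: x=1 → posterior Gamma(25, 38/3)
obs 10: x=5 → posterior Gamma(30, 41/3)
obs 11: x=0 → posterior Gamma(30, 44/3)
obs 12: x=0 → posterior Gamma(30, 47/3)
obs 13: x=1 → posterior Gamma(31, 50/3)
obs 14: x=6 → posterior Gamma(37, 53/3)

k = 10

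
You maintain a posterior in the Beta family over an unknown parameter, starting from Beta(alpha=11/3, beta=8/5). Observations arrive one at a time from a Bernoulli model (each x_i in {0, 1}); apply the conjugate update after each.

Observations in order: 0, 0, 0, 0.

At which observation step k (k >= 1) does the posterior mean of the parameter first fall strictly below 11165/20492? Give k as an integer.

k = 2

obs 1: x=0 → posterior Beta(11/3, 13/5)
obs 2: x=0 → posterior Beta(11/3, 18/5)
obs 3: x=0 → posterior Beta(11/3, 23/5)
obs 4: x=0 → posterior Beta(11/3, 28/5)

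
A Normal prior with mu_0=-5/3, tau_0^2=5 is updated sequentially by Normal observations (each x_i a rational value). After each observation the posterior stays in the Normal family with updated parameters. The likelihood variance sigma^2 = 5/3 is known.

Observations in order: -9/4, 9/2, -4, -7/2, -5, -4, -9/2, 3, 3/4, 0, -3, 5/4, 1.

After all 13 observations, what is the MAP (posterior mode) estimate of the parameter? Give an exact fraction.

-587/480

obs 1: x=-9/4 → posterior Normal(-101/48, 5/4)
obs 2: x=9/2 → posterior Normal(61/84, 5/7)
obs 3: x=-4 → posterior Normal(-83/120, 1/2)
obs 4: x=-7/2 → posterior Normal(-209/156, 5/13)
obs 5: x=-5 → posterior Normal(-389/192, 5/16)
obs 6: x=-4 → posterior Normal(-533/228, 5/19)
obs 7: x=-9/2 → posterior Normal(-695/264, 5/22)
obs 8: x=3 → posterior Normal(-587/300, 1/5)
obs 9: x=3/4 → posterior Normal(-5/3, 5/28)
obs 10: x=0 → posterior Normal(-140/93, 5/31)
obs 11: x=-3 → posterior Normal(-167/102, 5/34)
obs 12: x=5/4 → posterior Normal(-623/444, 5/37)
obs 13: x=1 → posterior Normal(-587/480, 1/8)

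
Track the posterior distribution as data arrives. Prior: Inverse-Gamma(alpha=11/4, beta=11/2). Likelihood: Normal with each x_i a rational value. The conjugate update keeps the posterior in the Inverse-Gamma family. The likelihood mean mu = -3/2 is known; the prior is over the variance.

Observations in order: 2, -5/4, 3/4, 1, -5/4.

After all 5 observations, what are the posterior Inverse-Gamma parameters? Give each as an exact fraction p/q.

alpha=21/4, beta=555/32

obs 1: x=2 → posterior Inverse-Gamma(13/4, 93/8)
obs 2: x=-5/4 → posterior Inverse-Gamma(15/4, 373/32)
obs 3: x=3/4 → posterior Inverse-Gamma(17/4, 227/16)
obs 4: x=1 → posterior Inverse-Gamma(19/4, 277/16)
obs 5: x=-5/4 → posterior Inverse-Gamma(21/4, 555/32)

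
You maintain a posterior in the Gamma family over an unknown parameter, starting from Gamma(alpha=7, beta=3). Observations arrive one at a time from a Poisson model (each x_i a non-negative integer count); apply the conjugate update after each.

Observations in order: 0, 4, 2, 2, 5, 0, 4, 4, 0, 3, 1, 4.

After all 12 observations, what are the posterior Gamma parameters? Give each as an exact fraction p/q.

obs 1: x=0 → posterior Gamma(7, 4)
obs 2: x=4 → posterior Gamma(11, 5)
obs 3: x=2 → posterior Gamma(13, 6)
obs 4: x=2 → posterior Gamma(15, 7)
obs 5: x=5 → posterior Gamma(20, 8)
obs 6: x=0 → posterior Gamma(20, 9)
obs 7: x=4 → posterior Gamma(24, 10)
obs 8: x=4 → posterior Gamma(28, 11)
obs 9: x=0 → posterior Gamma(28, 12)
obs 10: x=3 → posterior Gamma(31, 13)
obs 11: x=1 → posterior Gamma(32, 14)
obs 12: x=4 → posterior Gamma(36, 15)

alpha=36, beta=15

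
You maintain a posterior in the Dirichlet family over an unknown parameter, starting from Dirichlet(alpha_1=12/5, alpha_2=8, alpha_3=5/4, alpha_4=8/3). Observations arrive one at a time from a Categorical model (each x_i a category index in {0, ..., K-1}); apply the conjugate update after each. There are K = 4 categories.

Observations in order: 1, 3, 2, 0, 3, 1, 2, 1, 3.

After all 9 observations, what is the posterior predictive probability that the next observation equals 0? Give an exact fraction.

204/1399

obs 1: x=1 → posterior Dirichlet(12/5, 9, 5/4, 8/3)
obs 2: x=3 → posterior Dirichlet(12/5, 9, 5/4, 11/3)
obs 3: x=2 → posterior Dirichlet(12/5, 9, 9/4, 11/3)
obs 4: x=0 → posterior Dirichlet(17/5, 9, 9/4, 11/3)
obs 5: x=3 → posterior Dirichlet(17/5, 9, 9/4, 14/3)
obs 6: x=1 → posterior Dirichlet(17/5, 10, 9/4, 14/3)
obs 7: x=2 → posterior Dirichlet(17/5, 10, 13/4, 14/3)
obs 8: x=1 → posterior Dirichlet(17/5, 11, 13/4, 14/3)
obs 9: x=3 → posterior Dirichlet(17/5, 11, 13/4, 17/3)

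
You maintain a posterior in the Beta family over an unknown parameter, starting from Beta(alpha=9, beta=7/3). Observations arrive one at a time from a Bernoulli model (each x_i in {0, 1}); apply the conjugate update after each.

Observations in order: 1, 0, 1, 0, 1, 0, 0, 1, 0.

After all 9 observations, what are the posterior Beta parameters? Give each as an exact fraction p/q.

alpha=13, beta=22/3

obs 1: x=1 → posterior Beta(10, 7/3)
obs 2: x=0 → posterior Beta(10, 10/3)
obs 3: x=1 → posterior Beta(11, 10/3)
obs 4: x=0 → posterior Beta(11, 13/3)
obs 5: x=1 → posterior Beta(12, 13/3)
obs 6: x=0 → posterior Beta(12, 16/3)
obs 7: x=0 → posterior Beta(12, 19/3)
obs 8: x=1 → posterior Beta(13, 19/3)
obs 9: x=0 → posterior Beta(13, 22/3)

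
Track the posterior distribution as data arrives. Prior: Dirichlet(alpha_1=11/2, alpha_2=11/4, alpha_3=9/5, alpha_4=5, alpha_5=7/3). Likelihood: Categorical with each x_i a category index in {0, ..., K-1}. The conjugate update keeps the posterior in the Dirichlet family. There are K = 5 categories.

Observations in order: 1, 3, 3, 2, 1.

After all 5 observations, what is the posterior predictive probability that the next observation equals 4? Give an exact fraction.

obs 1: x=1 → posterior Dirichlet(11/2, 15/4, 9/5, 5, 7/3)
obs 2: x=3 → posterior Dirichlet(11/2, 15/4, 9/5, 6, 7/3)
obs 3: x=3 → posterior Dirichlet(11/2, 15/4, 9/5, 7, 7/3)
obs 4: x=2 → posterior Dirichlet(11/2, 15/4, 14/5, 7, 7/3)
obs 5: x=1 → posterior Dirichlet(11/2, 19/4, 14/5, 7, 7/3)

140/1343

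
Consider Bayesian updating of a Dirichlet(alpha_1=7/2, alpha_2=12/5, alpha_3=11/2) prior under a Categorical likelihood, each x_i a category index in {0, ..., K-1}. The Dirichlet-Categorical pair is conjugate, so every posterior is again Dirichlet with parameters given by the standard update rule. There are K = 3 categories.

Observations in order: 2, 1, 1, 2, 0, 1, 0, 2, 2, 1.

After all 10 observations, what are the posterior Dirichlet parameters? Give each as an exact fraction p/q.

obs 1: x=2 → posterior Dirichlet(7/2, 12/5, 13/2)
obs 2: x=1 → posterior Dirichlet(7/2, 17/5, 13/2)
obs 3: x=1 → posterior Dirichlet(7/2, 22/5, 13/2)
obs 4: x=2 → posterior Dirichlet(7/2, 22/5, 15/2)
obs 5: x=0 → posterior Dirichlet(9/2, 22/5, 15/2)
obs 6: x=1 → posterior Dirichlet(9/2, 27/5, 15/2)
obs 7: x=0 → posterior Dirichlet(11/2, 27/5, 15/2)
obs 8: x=2 → posterior Dirichlet(11/2, 27/5, 17/2)
obs 9: x=2 → posterior Dirichlet(11/2, 27/5, 19/2)
obs 10: x=1 → posterior Dirichlet(11/2, 32/5, 19/2)

alpha_1=11/2, alpha_2=32/5, alpha_3=19/2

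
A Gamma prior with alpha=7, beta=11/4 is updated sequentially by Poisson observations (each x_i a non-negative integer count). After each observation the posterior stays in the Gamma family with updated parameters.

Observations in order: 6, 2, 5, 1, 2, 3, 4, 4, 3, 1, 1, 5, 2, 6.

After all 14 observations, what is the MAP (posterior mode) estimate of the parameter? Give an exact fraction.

204/67

obs 1: x=6 → posterior Gamma(13, 15/4)
obs 2: x=2 → posterior Gamma(15, 19/4)
obs 3: x=5 → posterior Gamma(20, 23/4)
obs 4: x=1 → posterior Gamma(21, 27/4)
obs 5: x=2 → posterior Gamma(23, 31/4)
obs 6: x=3 → posterior Gamma(26, 35/4)
obs 7: x=4 → posterior Gamma(30, 39/4)
obs 8: x=4 → posterior Gamma(34, 43/4)
obs 9: x=3 → posterior Gamma(37, 47/4)
obs 10: x=1 → posterior Gamma(38, 51/4)
obs 11: x=1 → posterior Gamma(39, 55/4)
obs 12: x=5 → posterior Gamma(44, 59/4)
obs 13: x=2 → posterior Gamma(46, 63/4)
obs 14: x=6 → posterior Gamma(52, 67/4)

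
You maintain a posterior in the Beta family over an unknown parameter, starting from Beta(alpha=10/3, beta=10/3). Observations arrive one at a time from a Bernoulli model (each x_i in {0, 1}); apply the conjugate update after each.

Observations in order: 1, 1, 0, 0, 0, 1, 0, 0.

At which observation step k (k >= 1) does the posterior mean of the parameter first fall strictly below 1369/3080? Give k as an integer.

k = 8

obs 1: x=1 → posterior Beta(13/3, 10/3)
obs 2: x=1 → posterior Beta(16/3, 10/3)
obs 3: x=0 → posterior Beta(16/3, 13/3)
obs 4: x=0 → posterior Beta(16/3, 16/3)
obs 5: x=0 → posterior Beta(16/3, 19/3)
obs 6: x=1 → posterior Beta(19/3, 19/3)
obs 7: x=0 → posterior Beta(19/3, 22/3)
obs 8: x=0 → posterior Beta(19/3, 25/3)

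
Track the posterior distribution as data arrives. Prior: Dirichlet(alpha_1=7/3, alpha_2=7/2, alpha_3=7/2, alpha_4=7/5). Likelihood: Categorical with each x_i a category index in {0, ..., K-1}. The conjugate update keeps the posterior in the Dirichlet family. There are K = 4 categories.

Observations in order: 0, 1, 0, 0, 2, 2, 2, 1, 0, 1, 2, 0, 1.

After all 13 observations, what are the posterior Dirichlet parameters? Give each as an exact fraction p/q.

obs 1: x=0 → posterior Dirichlet(10/3, 7/2, 7/2, 7/5)
obs 2: x=1 → posterior Dirichlet(10/3, 9/2, 7/2, 7/5)
obs 3: x=0 → posterior Dirichlet(13/3, 9/2, 7/2, 7/5)
obs 4: x=0 → posterior Dirichlet(16/3, 9/2, 7/2, 7/5)
obs 5: x=2 → posterior Dirichlet(16/3, 9/2, 9/2, 7/5)
obs 6: x=2 → posterior Dirichlet(16/3, 9/2, 11/2, 7/5)
obs 7: x=2 → posterior Dirichlet(16/3, 9/2, 13/2, 7/5)
obs 8: x=1 → posterior Dirichlet(16/3, 11/2, 13/2, 7/5)
obs 9: x=0 → posterior Dirichlet(19/3, 11/2, 13/2, 7/5)
obs 10: x=1 → posterior Dirichlet(19/3, 13/2, 13/2, 7/5)
obs 11: x=2 → posterior Dirichlet(19/3, 13/2, 15/2, 7/5)
obs 12: x=0 → posterior Dirichlet(22/3, 13/2, 15/2, 7/5)
obs 13: x=1 → posterior Dirichlet(22/3, 15/2, 15/2, 7/5)

alpha_1=22/3, alpha_2=15/2, alpha_3=15/2, alpha_4=7/5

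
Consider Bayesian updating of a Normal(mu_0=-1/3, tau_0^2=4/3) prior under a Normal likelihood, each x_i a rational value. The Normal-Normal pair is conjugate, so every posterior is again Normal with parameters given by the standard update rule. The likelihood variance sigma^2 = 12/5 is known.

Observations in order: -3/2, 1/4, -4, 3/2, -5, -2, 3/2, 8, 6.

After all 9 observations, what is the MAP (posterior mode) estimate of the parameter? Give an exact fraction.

obs 1: x=-3/2 → posterior Normal(-3/4, 6/7)
obs 2: x=1/4 → posterior Normal(-37/76, 12/19)
obs 3: x=-4 → posterior Normal(-39/32, 1/2)
obs 4: x=3/2 → posterior Normal(-3/4, 12/29)
obs 5: x=-5 → posterior Normal(-11/8, 6/17)
obs 6: x=-2 → posterior Normal(-227/156, 4/13)
obs 7: x=3/2 → posterior Normal(-197/176, 3/11)
obs 8: x=8 → posterior Normal(-37/196, 12/49)
obs 9: x=6 → posterior Normal(83/216, 2/9)

83/216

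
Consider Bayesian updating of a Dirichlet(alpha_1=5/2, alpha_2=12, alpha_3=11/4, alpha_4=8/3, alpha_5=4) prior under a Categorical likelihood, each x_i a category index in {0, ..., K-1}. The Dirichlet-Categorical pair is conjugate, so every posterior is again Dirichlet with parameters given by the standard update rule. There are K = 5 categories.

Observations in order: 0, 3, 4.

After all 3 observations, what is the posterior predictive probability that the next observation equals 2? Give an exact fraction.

33/323

obs 1: x=0 → posterior Dirichlet(7/2, 12, 11/4, 8/3, 4)
obs 2: x=3 → posterior Dirichlet(7/2, 12, 11/4, 11/3, 4)
obs 3: x=4 → posterior Dirichlet(7/2, 12, 11/4, 11/3, 5)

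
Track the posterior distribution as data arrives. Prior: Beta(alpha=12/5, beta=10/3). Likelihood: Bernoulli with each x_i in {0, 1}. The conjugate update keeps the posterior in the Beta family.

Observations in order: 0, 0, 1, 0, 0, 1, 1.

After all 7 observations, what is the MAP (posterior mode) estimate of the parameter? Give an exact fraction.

obs 1: x=0 → posterior Beta(12/5, 13/3)
obs 2: x=0 → posterior Beta(12/5, 16/3)
obs 3: x=1 → posterior Beta(17/5, 16/3)
obs 4: x=0 → posterior Beta(17/5, 19/3)
obs 5: x=0 → posterior Beta(17/5, 22/3)
obs 6: x=1 → posterior Beta(22/5, 22/3)
obs 7: x=1 → posterior Beta(27/5, 22/3)

66/161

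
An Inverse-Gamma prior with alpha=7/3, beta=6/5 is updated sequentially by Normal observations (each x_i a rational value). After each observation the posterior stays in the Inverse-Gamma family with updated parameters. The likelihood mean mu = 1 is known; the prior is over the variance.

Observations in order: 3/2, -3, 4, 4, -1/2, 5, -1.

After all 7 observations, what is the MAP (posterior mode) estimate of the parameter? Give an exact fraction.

1767/410

obs 1: x=3/2 → posterior Inverse-Gamma(17/6, 53/40)
obs 2: x=-3 → posterior Inverse-Gamma(10/3, 373/40)
obs 3: x=4 → posterior Inverse-Gamma(23/6, 553/40)
obs 4: x=4 → posterior Inverse-Gamma(13/3, 733/40)
obs 5: x=-1/2 → posterior Inverse-Gamma(29/6, 389/20)
obs 6: x=5 → posterior Inverse-Gamma(16/3, 549/20)
obs 7: x=-1 → posterior Inverse-Gamma(35/6, 589/20)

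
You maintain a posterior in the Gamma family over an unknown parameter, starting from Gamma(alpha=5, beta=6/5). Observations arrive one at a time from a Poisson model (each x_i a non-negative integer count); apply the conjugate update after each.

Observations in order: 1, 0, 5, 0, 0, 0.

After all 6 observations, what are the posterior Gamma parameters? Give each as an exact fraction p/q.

obs 1: x=1 → posterior Gamma(6, 11/5)
obs 2: x=0 → posterior Gamma(6, 16/5)
obs 3: x=5 → posterior Gamma(11, 21/5)
obs 4: x=0 → posterior Gamma(11, 26/5)
obs 5: x=0 → posterior Gamma(11, 31/5)
obs 6: x=0 → posterior Gamma(11, 36/5)

alpha=11, beta=36/5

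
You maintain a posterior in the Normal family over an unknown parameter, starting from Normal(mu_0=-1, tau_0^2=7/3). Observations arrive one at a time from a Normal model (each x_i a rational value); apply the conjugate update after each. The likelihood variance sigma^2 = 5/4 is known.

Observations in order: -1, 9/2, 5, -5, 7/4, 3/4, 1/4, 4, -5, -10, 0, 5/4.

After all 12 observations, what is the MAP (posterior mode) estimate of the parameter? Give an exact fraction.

obs 1: x=-1 → posterior Normal(-1, 35/43)
obs 2: x=9/2 → posterior Normal(83/71, 35/71)
obs 3: x=5 → posterior Normal(223/99, 35/99)
obs 4: x=-5 → posterior Normal(83/127, 35/127)
obs 5: x=7/4 → posterior Normal(132/155, 7/31)
obs 6: x=3/4 → posterior Normal(51/61, 35/183)
obs 7: x=1/4 → posterior Normal(160/211, 35/211)
obs 8: x=4 → posterior Normal(272/239, 35/239)
obs 9: x=-5 → posterior Normal(44/89, 35/267)
obs 10: x=-10 → posterior Normal(-148/295, 7/59)
obs 11: x=0 → posterior Normal(-148/323, 35/323)
obs 12: x=5/4 → posterior Normal(-113/351, 35/351)

-113/351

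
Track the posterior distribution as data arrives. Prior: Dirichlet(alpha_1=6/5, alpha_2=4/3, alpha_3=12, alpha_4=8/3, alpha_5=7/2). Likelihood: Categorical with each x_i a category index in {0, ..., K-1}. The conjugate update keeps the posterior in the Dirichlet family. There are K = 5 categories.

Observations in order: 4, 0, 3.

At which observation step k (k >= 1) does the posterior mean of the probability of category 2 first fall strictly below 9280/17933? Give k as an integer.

k = 3

obs 1: x=4 → posterior Dirichlet(6/5, 4/3, 12, 8/3, 9/2)
obs 2: x=0 → posterior Dirichlet(11/5, 4/3, 12, 8/3, 9/2)
obs 3: x=3 → posterior Dirichlet(11/5, 4/3, 12, 11/3, 9/2)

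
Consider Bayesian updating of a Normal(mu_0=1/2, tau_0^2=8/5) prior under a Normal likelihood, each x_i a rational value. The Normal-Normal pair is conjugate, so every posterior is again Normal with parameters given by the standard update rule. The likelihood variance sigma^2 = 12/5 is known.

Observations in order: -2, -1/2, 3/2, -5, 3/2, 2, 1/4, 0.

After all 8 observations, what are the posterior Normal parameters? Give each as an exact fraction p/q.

obs 1: x=-2 → posterior Normal(-1/2, 24/25)
obs 2: x=-1/2 → posterior Normal(-1/2, 24/35)
obs 3: x=3/2 → posterior Normal(-1/18, 8/15)
obs 4: x=-5 → posterior Normal(-21/22, 24/55)
obs 5: x=3/2 → posterior Normal(-15/26, 24/65)
obs 6: x=2 → posterior Normal(-7/30, 8/25)
obs 7: x=1/4 → posterior Normal(-3/17, 24/85)
obs 8: x=0 → posterior Normal(-3/19, 24/95)

mu_0=-3/19, tau_0^2=24/95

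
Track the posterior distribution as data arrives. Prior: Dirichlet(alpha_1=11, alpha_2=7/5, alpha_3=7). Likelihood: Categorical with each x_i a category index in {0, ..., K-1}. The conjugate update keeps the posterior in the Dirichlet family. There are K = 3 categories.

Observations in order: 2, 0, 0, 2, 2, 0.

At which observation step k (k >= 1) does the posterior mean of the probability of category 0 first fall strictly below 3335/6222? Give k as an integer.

k = 5

obs 1: x=2 → posterior Dirichlet(11, 7/5, 8)
obs 2: x=0 → posterior Dirichlet(12, 7/5, 8)
obs 3: x=0 → posterior Dirichlet(13, 7/5, 8)
obs 4: x=2 → posterior Dirichlet(13, 7/5, 9)
obs 5: x=2 → posterior Dirichlet(13, 7/5, 10)
obs 6: x=0 → posterior Dirichlet(14, 7/5, 10)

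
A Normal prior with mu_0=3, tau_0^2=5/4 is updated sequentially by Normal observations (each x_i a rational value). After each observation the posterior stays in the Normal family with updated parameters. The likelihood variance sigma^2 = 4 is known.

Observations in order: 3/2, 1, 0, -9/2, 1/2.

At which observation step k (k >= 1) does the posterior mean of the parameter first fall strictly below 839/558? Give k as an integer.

k = 4

obs 1: x=3/2 → posterior Normal(37/14, 20/21)
obs 2: x=1 → posterior Normal(121/52, 10/13)
obs 3: x=0 → posterior Normal(121/62, 20/31)
obs 4: x=-9/2 → posterior Normal(19/18, 5/9)
obs 5: x=1/2 → posterior Normal(81/82, 20/41)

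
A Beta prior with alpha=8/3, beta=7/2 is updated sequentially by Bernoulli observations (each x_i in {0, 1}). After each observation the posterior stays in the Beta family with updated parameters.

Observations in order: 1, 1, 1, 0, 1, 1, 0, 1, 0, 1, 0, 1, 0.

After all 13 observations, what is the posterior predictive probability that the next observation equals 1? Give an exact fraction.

64/115

obs 1: x=1 → posterior Beta(11/3, 7/2)
obs 2: x=1 → posterior Beta(14/3, 7/2)
obs 3: x=1 → posterior Beta(17/3, 7/2)
obs 4: x=0 → posterior Beta(17/3, 9/2)
obs 5: x=1 → posterior Beta(20/3, 9/2)
obs 6: x=1 → posterior Beta(23/3, 9/2)
obs 7: x=0 → posterior Beta(23/3, 11/2)
obs 8: x=1 → posterior Beta(26/3, 11/2)
obs 9: x=0 → posterior Beta(26/3, 13/2)
obs 10: x=1 → posterior Beta(29/3, 13/2)
obs 11: x=0 → posterior Beta(29/3, 15/2)
obs 12: x=1 → posterior Beta(32/3, 15/2)
obs 13: x=0 → posterior Beta(32/3, 17/2)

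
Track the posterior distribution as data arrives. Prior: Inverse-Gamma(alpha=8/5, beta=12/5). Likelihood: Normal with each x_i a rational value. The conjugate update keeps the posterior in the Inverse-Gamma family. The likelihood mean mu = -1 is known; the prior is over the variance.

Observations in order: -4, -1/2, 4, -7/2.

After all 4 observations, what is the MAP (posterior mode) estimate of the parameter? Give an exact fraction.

obs 1: x=-4 → posterior Inverse-Gamma(21/10, 69/10)
obs 2: x=-1/2 → posterior Inverse-Gamma(13/5, 281/40)
obs 3: x=4 → posterior Inverse-Gamma(31/10, 781/40)
obs 4: x=-7/2 → posterior Inverse-Gamma(18/5, 453/20)

453/92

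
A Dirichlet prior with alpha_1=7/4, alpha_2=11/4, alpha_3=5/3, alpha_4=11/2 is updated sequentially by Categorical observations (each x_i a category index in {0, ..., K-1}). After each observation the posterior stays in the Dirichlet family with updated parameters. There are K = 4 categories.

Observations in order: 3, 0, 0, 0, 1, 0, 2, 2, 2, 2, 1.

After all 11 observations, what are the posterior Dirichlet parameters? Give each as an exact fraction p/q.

alpha_1=23/4, alpha_2=19/4, alpha_3=17/3, alpha_4=13/2

obs 1: x=3 → posterior Dirichlet(7/4, 11/4, 5/3, 13/2)
obs 2: x=0 → posterior Dirichlet(11/4, 11/4, 5/3, 13/2)
obs 3: x=0 → posterior Dirichlet(15/4, 11/4, 5/3, 13/2)
obs 4: x=0 → posterior Dirichlet(19/4, 11/4, 5/3, 13/2)
obs 5: x=1 → posterior Dirichlet(19/4, 15/4, 5/3, 13/2)
obs 6: x=0 → posterior Dirichlet(23/4, 15/4, 5/3, 13/2)
obs 7: x=2 → posterior Dirichlet(23/4, 15/4, 8/3, 13/2)
obs 8: x=2 → posterior Dirichlet(23/4, 15/4, 11/3, 13/2)
obs 9: x=2 → posterior Dirichlet(23/4, 15/4, 14/3, 13/2)
obs 10: x=2 → posterior Dirichlet(23/4, 15/4, 17/3, 13/2)
obs 11: x=1 → posterior Dirichlet(23/4, 19/4, 17/3, 13/2)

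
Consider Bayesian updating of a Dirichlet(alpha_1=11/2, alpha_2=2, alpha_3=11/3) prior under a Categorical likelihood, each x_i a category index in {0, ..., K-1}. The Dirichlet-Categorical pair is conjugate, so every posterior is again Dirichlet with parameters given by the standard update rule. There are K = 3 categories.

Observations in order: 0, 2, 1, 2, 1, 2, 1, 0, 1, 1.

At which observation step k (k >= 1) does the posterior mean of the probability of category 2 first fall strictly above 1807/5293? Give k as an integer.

k = 2

obs 1: x=0 → posterior Dirichlet(13/2, 2, 11/3)
obs 2: x=2 → posterior Dirichlet(13/2, 2, 14/3)
obs 3: x=1 → posterior Dirichlet(13/2, 3, 14/3)
obs 4: x=2 → posterior Dirichlet(13/2, 3, 17/3)
obs 5: x=1 → posterior Dirichlet(13/2, 4, 17/3)
obs 6: x=2 → posterior Dirichlet(13/2, 4, 20/3)
obs 7: x=1 → posterior Dirichlet(13/2, 5, 20/3)
obs 8: x=0 → posterior Dirichlet(15/2, 5, 20/3)
obs 9: x=1 → posterior Dirichlet(15/2, 6, 20/3)
obs 10: x=1 → posterior Dirichlet(15/2, 7, 20/3)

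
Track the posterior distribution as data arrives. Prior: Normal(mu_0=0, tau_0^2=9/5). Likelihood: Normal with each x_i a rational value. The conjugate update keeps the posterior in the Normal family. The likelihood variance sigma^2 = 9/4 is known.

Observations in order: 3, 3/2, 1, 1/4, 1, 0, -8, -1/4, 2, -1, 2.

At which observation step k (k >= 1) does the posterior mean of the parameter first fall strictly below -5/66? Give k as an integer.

k = 7

obs 1: x=3 → posterior Normal(4/3, 1)
obs 2: x=3/2 → posterior Normal(18/13, 9/13)
obs 3: x=1 → posterior Normal(22/17, 9/17)
obs 4: x=1/4 → posterior Normal(23/21, 3/7)
obs 5: x=1 → posterior Normal(27/25, 9/25)
obs 6: x=0 → posterior Normal(27/29, 9/29)
obs 7: x=-8 → posterior Normal(-5/33, 3/11)
obs 8: x=-1/4 → posterior Normal(-6/37, 9/37)
obs 9: x=2 → posterior Normal(2/41, 9/41)
obs 10: x=-1 → posterior Normal(-2/45, 1/5)
obs 11: x=2 → posterior Normal(6/49, 9/49)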